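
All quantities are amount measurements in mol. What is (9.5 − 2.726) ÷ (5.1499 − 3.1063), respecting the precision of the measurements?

3.3

9.5 − 2.726 = 6.774, limited to 1 d.p. → 2 s.f.; 5.1499 − 3.1063 = 2.0436, limited to 4 d.p. → 5 s.f.
Carrying full precision, 6.774 ÷ 2.0436 = 3.31473869642…; keep min(2, 5) = 2 s.f.
Rounded to 2 significant figures: 3.3.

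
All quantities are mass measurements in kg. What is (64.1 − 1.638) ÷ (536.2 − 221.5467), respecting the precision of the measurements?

64.1 − 1.638 = 62.462, limited to 1 d.p. → 3 s.f.; 536.2 − 221.5467 = 314.6533, limited to 1 d.p. → 4 s.f.
Carrying full precision, 62.462 ÷ 314.6533 = 0.198510551137…; keep min(3, 4) = 3 s.f.
Rounded to 3 significant figures: 0.199.

0.199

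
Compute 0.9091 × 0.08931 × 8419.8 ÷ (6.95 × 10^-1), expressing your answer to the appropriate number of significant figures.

0.9091 × 0.08931 × 8419.8 ÷ (6.95 × 10^-1) = 983.623097087…
Multiplication/division keeps the fewest significant figures: 0.9091 → 4 s.f., 0.08931 → 4 s.f., 8419.8 → 5 s.f., 6.95 × 10^-1 → 3 s.f.; limit is 3.
Rounded to 3 significant figures: 984.

984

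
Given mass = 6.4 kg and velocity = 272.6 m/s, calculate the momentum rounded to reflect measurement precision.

momentum = 6.4 kg × 272.6 m/s = 1744.64 kg·m/s.
6.4 has 2 significant figures; 272.6 has 4.
Division/multiplication keeps the fewest: 2 significant figures.
Rounded: 1.7 × 10^3 kg·m/s.

1.7 × 10^3 kg·m/s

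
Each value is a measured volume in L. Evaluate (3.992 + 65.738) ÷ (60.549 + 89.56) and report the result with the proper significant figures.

3.992 + 65.738 = 69.730, limited to 3 d.p. → 5 s.f.; 60.549 + 89.56 = 150.109, limited to 2 d.p. → 5 s.f.
Carrying full precision, 69.730 ÷ 150.109 = 0.464529108848…; keep min(5, 5) = 5 s.f.
Rounded to 5 significant figures: 0.46453.

0.46453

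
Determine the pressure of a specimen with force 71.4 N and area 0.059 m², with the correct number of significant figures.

1.2 × 10^3 Pa

pressure = 71.4 N ÷ 0.059 m² = 1210.16949153… Pa.
71.4 has 3 significant figures; 0.059 has 2.
Division/multiplication keeps the fewest: 2 significant figures.
Rounded: 1.2 × 10^3 Pa.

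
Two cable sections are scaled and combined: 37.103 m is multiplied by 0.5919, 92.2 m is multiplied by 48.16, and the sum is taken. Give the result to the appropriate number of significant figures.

37.103 × 0.5919 = 21.9612657 → 21.96 m (4 s.f., last digit at the 10^-2 place).
92.2 × 48.16 = 4440.352 → 4.44 × 10^3 m (3 s.f., last digit at the 10^1 place).
Sum: 4462.3132657 m; keep the coarser place, 10^1.
Result: 4.46 × 10^3 m.

4.46 × 10^3 m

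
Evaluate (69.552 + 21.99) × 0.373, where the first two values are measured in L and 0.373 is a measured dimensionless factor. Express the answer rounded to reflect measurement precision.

34.1 L

69.552 L + 21.99 L = 91.542 L; the sum is limited to 2 decimal places (4 s.f.).
Carrying full precision, 91.542 × 0.373 = 34.145166 L; 0.373 has 3 s.f., so the result keeps min(4, 3) = 3 s.f.
Rounded to 3 significant figures: 34.1 L.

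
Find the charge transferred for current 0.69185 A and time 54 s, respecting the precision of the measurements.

charge transferred = 0.69185 A × 54 s = 37.3599 C.
0.69185 has 5 significant figures; 54 has 2.
Division/multiplication keeps the fewest: 2 significant figures.
Rounded: 37 C.

37 C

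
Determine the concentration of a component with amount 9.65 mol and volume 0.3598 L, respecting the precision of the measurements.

concentration = 9.65 mol ÷ 0.3598 L = 26.8204558088… mol/L.
9.65 has 3 significant figures; 0.3598 has 4.
Division/multiplication keeps the fewest: 3 significant figures.
Rounded: 26.8 mol/L.

26.8 mol/L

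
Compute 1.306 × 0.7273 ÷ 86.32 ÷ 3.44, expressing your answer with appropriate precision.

0.00320

1.306 × 0.7273 ÷ 86.32 ÷ 3.44 = 0.0031987985484…
Multiplication/division keeps the fewest significant figures: 1.306 → 4 s.f., 0.7273 → 4 s.f., 86.32 → 4 s.f., 3.44 → 3 s.f.; limit is 3.
Rounded to 3 significant figures: 0.00320.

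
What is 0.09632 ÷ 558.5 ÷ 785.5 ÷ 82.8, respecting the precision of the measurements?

2.65 × 10⁻⁹

0.09632 ÷ 558.5 ÷ 785.5 ÷ 82.8 = 2.65165348475 × 10^-9…
Multiplication/division keeps the fewest significant figures: 0.09632 → 4 s.f., 558.5 → 4 s.f., 785.5 → 4 s.f., 82.8 → 3 s.f.; limit is 3.
Rounded to 3 significant figures: 2.65 × 10⁻⁹.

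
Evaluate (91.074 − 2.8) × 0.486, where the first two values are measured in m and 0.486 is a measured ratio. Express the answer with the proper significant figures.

91.074 m − 2.8 m = 88.274 m; the difference is limited to 1 decimal place (3 s.f.).
Carrying full precision, 88.274 × 0.486 = 42.901164 m; 0.486 has 3 s.f., so the result keeps min(3, 3) = 3 s.f.
Rounded to 3 significant figures: 42.9 m.

42.9 m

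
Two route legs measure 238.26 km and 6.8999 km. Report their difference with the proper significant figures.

231.36 km

238.26 km − 6.8999 km = 231.3601 km.
Addition/subtraction keeps the fewest decimal places: 238.26 → 2 decimal places, 6.8999 → 4 decimal places; limit is 2.
Rounded to 2 decimal places: 231.36 km.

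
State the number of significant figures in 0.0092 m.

2

0.0092: leading zeros are not significant.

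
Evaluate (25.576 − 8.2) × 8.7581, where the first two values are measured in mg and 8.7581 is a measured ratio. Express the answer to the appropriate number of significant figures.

152 mg

25.576 mg − 8.2 mg = 17.376 mg; the difference is limited to 1 decimal place (3 s.f.).
Carrying full precision, 17.376 × 8.7581 = 152.1807456 mg; 8.7581 has 5 s.f., so the result keeps min(3, 5) = 3 s.f.
Rounded to 3 significant figures: 152 mg.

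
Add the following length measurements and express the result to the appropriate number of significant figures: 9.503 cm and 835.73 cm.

8.4523 × 10² cm

9.503 cm + 835.73 cm = 845.233 cm.
Addition/subtraction keeps the fewest decimal places: 9.503 → 3 decimal places, 835.73 → 2 decimal places; limit is 2.
Rounded to 2 decimal places: 8.4523 × 10² cm.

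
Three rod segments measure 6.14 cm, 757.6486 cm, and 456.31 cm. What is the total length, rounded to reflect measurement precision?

1220.10 cm

6.14 cm + 757.6486 cm + 456.31 cm = 1220.0986 cm.
Addition/subtraction keeps the fewest decimal places: 6.14 → 2 decimal places, 757.6486 → 4 decimal places, 456.31 → 2 decimal places; limit is 2.
Rounded to 2 decimal places: 1220.10 cm.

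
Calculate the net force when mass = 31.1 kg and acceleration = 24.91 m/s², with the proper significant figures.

net force = 31.1 kg × 24.91 m/s² = 774.701 N.
31.1 has 3 significant figures; 24.91 has 4.
Division/multiplication keeps the fewest: 3 significant figures.
Rounded: 775 N.

775 N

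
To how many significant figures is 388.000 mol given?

6

388.000: trailing zeros after a decimal point are significant.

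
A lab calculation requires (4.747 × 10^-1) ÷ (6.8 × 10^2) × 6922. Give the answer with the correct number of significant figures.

4.8

(4.747 × 10^-1) ÷ (6.8 × 10^2) × 6922 = 4.83216676471…
Multiplication/division keeps the fewest significant figures: 4.747 × 10^-1 → 4 s.f., 6.8 × 10^2 → 2 s.f., 6922 → 4 s.f.; limit is 2.
Rounded to 2 significant figures: 4.8.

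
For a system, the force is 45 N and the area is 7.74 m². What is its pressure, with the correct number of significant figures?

pressure = 45 N ÷ 7.74 m² = 5.81395348837… Pa.
45 has 2 significant figures; 7.74 has 3.
Division/multiplication keeps the fewest: 2 significant figures.
Rounded: 5.8 Pa.

5.8 Pa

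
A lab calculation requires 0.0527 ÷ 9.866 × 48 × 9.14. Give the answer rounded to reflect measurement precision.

0.0527 ÷ 9.866 × 48 × 9.14 = 2.34345672005…
Multiplication/division keeps the fewest significant figures: 0.0527 → 3 s.f., 9.866 → 4 s.f., 48 → 2 s.f., 9.14 → 3 s.f.; limit is 2.
Rounded to 2 significant figures: 2.3.

2.3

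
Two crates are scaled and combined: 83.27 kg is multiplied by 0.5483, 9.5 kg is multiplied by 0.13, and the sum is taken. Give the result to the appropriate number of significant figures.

46.9 kg

83.27 × 0.5483 = 45.656941 → 45.66 kg (4 s.f., last digit at the 10^-2 place).
9.5 × 0.13 = 1.235 → 1.2 kg (2 s.f., last digit at the 10^-1 place).
Sum: 46.891941 kg; keep the coarser place, 10^-1.
Result: 46.9 kg.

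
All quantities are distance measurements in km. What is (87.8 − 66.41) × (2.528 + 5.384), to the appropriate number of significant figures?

169 km²

87.8 − 66.41 = 21.39, limited to 1 d.p. → 3 s.f.; 2.528 + 5.384 = 7.912, limited to 3 d.p. → 4 s.f.
Carrying full precision, 21.39 × 7.912 = 169.23768; keep min(3, 4) = 3 s.f.
Rounded to 3 significant figures: 169 km².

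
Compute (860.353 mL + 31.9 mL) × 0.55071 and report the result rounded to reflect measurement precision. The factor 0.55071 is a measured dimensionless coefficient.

491.4 mL

860.353 mL + 31.9 mL = 892.253 mL; the sum is limited to 1 decimal place (4 s.f.).
Carrying full precision, 892.253 × 0.55071 = 491.37264963 mL; 0.55071 has 5 s.f., so the result keeps min(4, 5) = 4 s.f.
Rounded to 4 significant figures: 491.4 mL.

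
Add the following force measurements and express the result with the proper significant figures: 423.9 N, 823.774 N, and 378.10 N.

1625.8 N

423.9 N + 823.774 N + 378.10 N = 1625.774 N.
Addition/subtraction keeps the fewest decimal places: 423.9 → 1 decimal place, 823.774 → 3 decimal places, 378.10 → 2 decimal places; limit is 1.
Rounded to 1 decimal place: 1625.8 N.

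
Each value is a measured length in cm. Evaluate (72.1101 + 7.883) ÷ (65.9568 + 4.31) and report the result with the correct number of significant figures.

72.1101 + 7.883 = 79.9931, limited to 3 d.p. → 5 s.f.; 65.9568 + 4.31 = 70.2668, limited to 2 d.p. → 4 s.f.
Carrying full precision, 79.9931 ÷ 70.2668 = 1.13841956657…; keep min(5, 4) = 4 s.f.
Rounded to 4 significant figures: 1.138.

1.138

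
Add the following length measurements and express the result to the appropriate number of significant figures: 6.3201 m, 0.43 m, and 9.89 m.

16.64 m

6.3201 m + 0.43 m + 9.89 m = 16.6401 m.
Addition/subtraction keeps the fewest decimal places: 6.3201 → 4 decimal places, 0.43 → 2 decimal places, 9.89 → 2 decimal places; limit is 2.
Rounded to 2 decimal places: 16.64 m.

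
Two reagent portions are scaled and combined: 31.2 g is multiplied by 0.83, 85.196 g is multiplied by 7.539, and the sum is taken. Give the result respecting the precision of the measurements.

31.2 × 0.83 = 25.896 → 26 g (2 s.f., last digit at the 10^0 place).
85.196 × 7.539 = 642.292644 → 642.3 g (4 s.f., last digit at the 10^-1 place).
Sum: 668.188644 g; keep the coarser place, 10^0.
Result: 668 g.

668 g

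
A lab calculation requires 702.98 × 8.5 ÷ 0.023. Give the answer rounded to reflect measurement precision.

2.6 × 10⁵

702.98 × 8.5 ÷ 0.023 = 259796.956522…
Multiplication/division keeps the fewest significant figures: 702.98 → 5 s.f., 8.5 → 2 s.f., 0.023 → 2 s.f.; limit is 2.
Rounded to 2 significant figures: 2.6 × 10⁵.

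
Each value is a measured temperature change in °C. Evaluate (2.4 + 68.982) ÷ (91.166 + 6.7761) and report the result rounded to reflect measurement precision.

2.4 + 68.982 = 71.382, limited to 1 d.p. → 3 s.f.; 91.166 + 6.7761 = 97.9421, limited to 3 d.p. → 5 s.f.
Carrying full precision, 71.382 ÷ 97.9421 = 0.728818352884…; keep min(3, 5) = 3 s.f.
Rounded to 3 significant figures: 7.29 × 10^-1.

7.29 × 10^-1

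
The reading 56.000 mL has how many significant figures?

5

56.000: trailing zeros after a decimal point are significant.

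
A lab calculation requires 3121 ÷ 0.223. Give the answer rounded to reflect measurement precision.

1.40 × 10⁴

3121 ÷ 0.223 = 13995.5156951…
Multiplication/division keeps the fewest significant figures: 3121 → 4 s.f., 0.223 → 3 s.f.; limit is 3.
Rounded to 3 significant figures: 1.40 × 10⁴.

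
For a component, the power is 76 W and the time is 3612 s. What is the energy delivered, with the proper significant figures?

2.7 × 10^5 J

energy delivered = 76 W × 3612 s = 274512 J.
76 has 2 significant figures; 3612 has 4.
Division/multiplication keeps the fewest: 2 significant figures.
Rounded: 2.7 × 10^5 J.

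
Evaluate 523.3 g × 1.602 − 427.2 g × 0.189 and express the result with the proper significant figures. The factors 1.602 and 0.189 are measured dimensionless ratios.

757.6 g

523.3 × 1.602 = 838.3266 → 838.3 g (4 s.f., last digit at the 10^-1 place).
427.2 × 0.189 = 80.7408 → 80.7 g (3 s.f., last digit at the 10^-1 place).
Difference: 757.5858 g; keep the coarser place, 10^-1.
Result: 757.6 g.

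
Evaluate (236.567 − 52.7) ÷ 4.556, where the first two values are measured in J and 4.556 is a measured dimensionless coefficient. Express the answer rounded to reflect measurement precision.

40.36 J

236.567 J − 52.7 J = 183.867 J; the difference is limited to 1 decimal place (4 s.f.).
Carrying full precision, 183.867 ÷ 4.556 = 40.3571115013… J; 4.556 has 4 s.f., so the result keeps min(4, 4) = 4 s.f.
Rounded to 4 significant figures: 40.36 J.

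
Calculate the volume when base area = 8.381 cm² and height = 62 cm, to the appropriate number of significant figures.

5.2 × 10² cm³

volume = 8.381 cm² × 62 cm = 519.622 cm³.
8.381 has 4 significant figures; 62 has 2.
Division/multiplication keeps the fewest: 2 significant figures.
Rounded: 5.2 × 10² cm³.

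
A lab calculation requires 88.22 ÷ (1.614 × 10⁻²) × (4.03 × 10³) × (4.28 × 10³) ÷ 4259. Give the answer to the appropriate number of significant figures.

2.21 × 10⁷

88.22 ÷ (1.614 × 10⁻²) × (4.03 × 10³) × (4.28 × 10³) ÷ 4259 = 22136282.9876…
Multiplication/division keeps the fewest significant figures: 88.22 → 4 s.f., 1.614 × 10⁻² → 4 s.f., 4.03 × 10³ → 3 s.f., 4.28 × 10³ → 3 s.f., 4259 → 4 s.f.; limit is 3.
Rounded to 3 significant figures: 2.21 × 10⁷.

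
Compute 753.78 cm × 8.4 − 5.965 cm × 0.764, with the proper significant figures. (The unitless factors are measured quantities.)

753.78 × 8.4 = 6331.752 → 6.3 × 10³ cm (2 s.f., last digit at the 10^2 place).
5.965 × 0.764 = 4.55726 → 4.56 cm (3 s.f., last digit at the 10^-2 place).
Difference: 6327.19474 cm; keep the coarser place, 10^2.
Result: 6.3 × 10³ cm.

6.3 × 10³ cm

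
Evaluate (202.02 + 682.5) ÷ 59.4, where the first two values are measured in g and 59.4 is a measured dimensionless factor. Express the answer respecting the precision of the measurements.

14.9 g

202.02 g + 682.5 g = 884.52 g; the sum is limited to 1 decimal place (4 s.f.).
Carrying full precision, 884.52 ÷ 59.4 = 14.8909090909… g; 59.4 has 3 s.f., so the result keeps min(4, 3) = 3 s.f.
Rounded to 3 significant figures: 14.9 g.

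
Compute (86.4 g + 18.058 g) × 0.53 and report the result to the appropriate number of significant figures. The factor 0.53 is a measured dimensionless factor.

55 g

86.4 g + 18.058 g = 104.458 g; the sum is limited to 1 decimal place (4 s.f.).
Carrying full precision, 104.458 × 0.53 = 55.36274 g; 0.53 has 2 s.f., so the result keeps min(4, 2) = 2 s.f.
Rounded to 2 significant figures: 55 g.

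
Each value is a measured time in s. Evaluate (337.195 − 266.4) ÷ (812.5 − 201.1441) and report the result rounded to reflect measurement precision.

0.116

337.195 − 266.4 = 70.795, limited to 1 d.p. → 3 s.f.; 812.5 − 201.1441 = 611.3559, limited to 1 d.p. → 4 s.f.
Carrying full precision, 70.795 ÷ 611.3559 = 0.115799978376…; keep min(3, 4) = 3 s.f.
Rounded to 3 significant figures: 0.116.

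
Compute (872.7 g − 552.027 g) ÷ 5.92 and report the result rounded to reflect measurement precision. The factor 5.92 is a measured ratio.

54.2 g

872.7 g − 552.027 g = 320.673 g; the difference is limited to 1 decimal place (4 s.f.).
Carrying full precision, 320.673 ÷ 5.92 = 54.1677364865… g; 5.92 has 3 s.f., so the result keeps min(4, 3) = 3 s.f.
Rounded to 3 significant figures: 54.2 g.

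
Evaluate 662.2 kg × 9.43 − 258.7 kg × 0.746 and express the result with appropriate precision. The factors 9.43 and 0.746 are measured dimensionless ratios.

6.05 × 10^3 kg

662.2 × 9.43 = 6244.546 → 6.24 × 10^3 kg (3 s.f., last digit at the 10^1 place).
258.7 × 0.746 = 192.9902 → 193 kg (3 s.f., last digit at the 10^0 place).
Difference: 6051.5558 kg; keep the coarser place, 10^1.
Result: 6.05 × 10^3 kg.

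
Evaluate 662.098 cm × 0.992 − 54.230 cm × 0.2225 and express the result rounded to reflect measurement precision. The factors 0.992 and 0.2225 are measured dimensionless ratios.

645 cm

662.098 × 0.992 = 656.801216 → 657 cm (3 s.f., last digit at the 10^0 place).
54.230 × 0.2225 = 12.066175 → 12.07 cm (4 s.f., last digit at the 10^-2 place).
Difference: 644.735041 cm; keep the coarser place, 10^0.
Result: 645 cm.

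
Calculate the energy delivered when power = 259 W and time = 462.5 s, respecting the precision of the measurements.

energy delivered = 259 W × 462.5 s = 119787.5 J.
259 has 3 significant figures; 462.5 has 4.
Division/multiplication keeps the fewest: 3 significant figures.
Rounded: 1.20 × 10⁵ J.

1.20 × 10⁵ J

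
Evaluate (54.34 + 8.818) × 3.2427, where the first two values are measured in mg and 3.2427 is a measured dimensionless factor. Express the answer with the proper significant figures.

204.8 mg

54.34 mg + 8.818 mg = 63.158 mg; the sum is limited to 2 decimal places (4 s.f.).
Carrying full precision, 63.158 × 3.2427 = 204.8024466 mg; 3.2427 has 5 s.f., so the result keeps min(4, 5) = 4 s.f.
Rounded to 4 significant figures: 204.8 mg.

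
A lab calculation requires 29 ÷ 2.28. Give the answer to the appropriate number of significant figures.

29 ÷ 2.28 = 12.7192982456…
Multiplication/division keeps the fewest significant figures: 29 → 2 s.f., 2.28 → 3 s.f.; limit is 2.
Rounded to 2 significant figures: 13.

13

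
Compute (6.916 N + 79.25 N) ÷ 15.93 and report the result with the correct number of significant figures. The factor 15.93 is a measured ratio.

6.916 N + 79.25 N = 86.166 N; the sum is limited to 2 decimal places (4 s.f.).
Carrying full precision, 86.166 ÷ 15.93 = 5.40903954802… N; 15.93 has 4 s.f., so the result keeps min(4, 4) = 4 s.f.
Rounded to 4 significant figures: 5.409 N.

5.409 N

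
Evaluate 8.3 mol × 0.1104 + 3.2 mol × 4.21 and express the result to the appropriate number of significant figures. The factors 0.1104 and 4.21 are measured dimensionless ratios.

14 mol

8.3 × 0.1104 = 0.91632 → 0.92 mol (2 s.f., last digit at the 10^-2 place).
3.2 × 4.21 = 13.472 → 13 mol (2 s.f., last digit at the 10^0 place).
Sum: 14.38832 mol; keep the coarser place, 10^0.
Result: 14 mol.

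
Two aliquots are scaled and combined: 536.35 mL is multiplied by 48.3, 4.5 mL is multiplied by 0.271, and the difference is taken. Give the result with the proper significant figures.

2.59 × 10⁴ mL

536.35 × 48.3 = 25905.705 → 2.59 × 10⁴ mL (3 s.f., last digit at the 10^2 place).
4.5 × 0.271 = 1.2195 → 1.2 mL (2 s.f., last digit at the 10^-1 place).
Difference: 25904.4855 mL; keep the coarser place, 10^2.
Result: 2.59 × 10⁴ mL.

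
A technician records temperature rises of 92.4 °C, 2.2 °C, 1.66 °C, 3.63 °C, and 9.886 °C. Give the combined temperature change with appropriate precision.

109.8 °C

92.4 °C + 2.2 °C + 1.66 °C + 3.63 °C + 9.886 °C = 109.776 °C.
Addition/subtraction keeps the fewest decimal places: 92.4 → 1 decimal place, 2.2 → 1 decimal place, 1.66 → 2 decimal places, 3.63 → 2 decimal places, 9.886 → 3 decimal places; limit is 1.
Rounded to 1 decimal place: 109.8 °C.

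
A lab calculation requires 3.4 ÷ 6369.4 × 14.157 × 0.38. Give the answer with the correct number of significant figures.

3.4 ÷ 6369.4 × 14.157 × 0.38 = 0.00287167456903…
Multiplication/division keeps the fewest significant figures: 3.4 → 2 s.f., 6369.4 → 5 s.f., 14.157 → 5 s.f., 0.38 → 2 s.f.; limit is 2.
Rounded to 2 significant figures: 0.0029.

0.0029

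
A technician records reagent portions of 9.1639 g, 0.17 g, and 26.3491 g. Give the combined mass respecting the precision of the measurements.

35.68 g

9.1639 g + 0.17 g + 26.3491 g = 35.6830 g.
Addition/subtraction keeps the fewest decimal places: 9.1639 → 4 decimal places, 0.17 → 2 decimal places, 26.3491 → 4 decimal places; limit is 2.
Rounded to 2 decimal places: 35.68 g.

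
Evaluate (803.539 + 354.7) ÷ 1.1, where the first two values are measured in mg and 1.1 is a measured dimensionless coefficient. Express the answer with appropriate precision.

1.1 × 10^3 mg

803.539 mg + 354.7 mg = 1158.239 mg; the sum is limited to 1 decimal place (5 s.f.).
Carrying full precision, 1158.239 ÷ 1.1 = 1052.94454545… mg; 1.1 has 2 s.f., so the result keeps min(5, 2) = 2 s.f.
Rounded to 2 significant figures: 1.1 × 10^3 mg.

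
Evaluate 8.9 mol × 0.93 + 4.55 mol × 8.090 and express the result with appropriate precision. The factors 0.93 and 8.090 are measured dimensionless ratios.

45.1 mol

8.9 × 0.93 = 8.277 → 8.3 mol (2 s.f., last digit at the 10^-1 place).
4.55 × 8.090 = 36.8095 → 36.8 mol (3 s.f., last digit at the 10^-1 place).
Sum: 45.0865 mol; keep the coarser place, 10^-1.
Result: 45.1 mol.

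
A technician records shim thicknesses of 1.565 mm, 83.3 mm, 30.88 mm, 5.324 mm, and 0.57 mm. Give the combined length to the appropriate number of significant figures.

1.565 mm + 83.3 mm + 30.88 mm + 5.324 mm + 0.57 mm = 121.639 mm.
Addition/subtraction keeps the fewest decimal places: 1.565 → 3 decimal places, 83.3 → 1 decimal place, 30.88 → 2 decimal places, 5.324 → 3 decimal places, 0.57 → 2 decimal places; limit is 1.
Rounded to 1 decimal place: 121.6 mm.

121.6 mm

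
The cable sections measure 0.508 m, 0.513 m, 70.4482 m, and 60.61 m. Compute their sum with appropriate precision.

0.508 m + 0.513 m + 70.4482 m + 60.61 m = 132.0792 m.
Addition/subtraction keeps the fewest decimal places: 0.508 → 3 decimal places, 0.513 → 3 decimal places, 70.4482 → 4 decimal places, 60.61 → 2 decimal places; limit is 2.
Rounded to 2 decimal places: 132.08 m.

132.08 m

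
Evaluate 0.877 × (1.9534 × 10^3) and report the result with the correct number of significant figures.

1.71 × 10^3

0.877 × (1.9534 × 10^3) = 1713.1318
Multiplication/division keeps the fewest significant figures: 0.877 → 3 s.f., 1.9534 × 10^3 → 5 s.f.; limit is 3.
Rounded to 3 significant figures: 1.71 × 10^3.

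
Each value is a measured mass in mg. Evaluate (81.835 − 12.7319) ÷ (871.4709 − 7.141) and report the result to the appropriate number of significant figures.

0.079950

81.835 − 12.7319 = 69.1031, limited to 3 d.p. → 5 s.f.; 871.4709 − 7.141 = 864.3299, limited to 3 d.p. → 6 s.f.
Carrying full precision, 69.1031 ÷ 864.3299 = 0.0799499126433…; keep min(5, 6) = 5 s.f.
Rounded to 5 significant figures: 0.079950.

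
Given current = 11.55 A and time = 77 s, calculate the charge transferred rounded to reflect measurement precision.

8.9 × 10^2 C

charge transferred = 11.55 A × 77 s = 889.35 C.
11.55 has 4 significant figures; 77 has 2.
Division/multiplication keeps the fewest: 2 significant figures.
Rounded: 8.9 × 10^2 C.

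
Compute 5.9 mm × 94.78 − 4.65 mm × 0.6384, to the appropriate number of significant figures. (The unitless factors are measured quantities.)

5.9 × 94.78 = 559.202 → 5.6 × 10² mm (2 s.f., last digit at the 10^1 place).
4.65 × 0.6384 = 2.96856 → 2.97 mm (3 s.f., last digit at the 10^-2 place).
Difference: 556.23344 mm; keep the coarser place, 10^1.
Result: 5.6 × 10² mm.

5.6 × 10² mm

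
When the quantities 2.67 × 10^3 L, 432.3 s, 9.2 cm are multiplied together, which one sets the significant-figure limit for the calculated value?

9.2 cm

2.67 × 10^3 L → 3 s.f.; 432.3 s → 4 s.f.; 9.2 cm → 2 s.f.
The fewest is 2 significant figures, from 9.2 cm.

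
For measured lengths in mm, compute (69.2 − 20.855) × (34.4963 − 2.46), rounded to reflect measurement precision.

1.55 × 10^3 mm²

69.2 − 20.855 = 48.345, limited to 1 d.p. → 3 s.f.; 34.4963 − 2.46 = 32.0363, limited to 2 d.p. → 4 s.f.
Carrying full precision, 48.345 × 32.0363 = 1548.7949235; keep min(3, 4) = 3 s.f.
Rounded to 3 significant figures: 1.55 × 10^3 mm².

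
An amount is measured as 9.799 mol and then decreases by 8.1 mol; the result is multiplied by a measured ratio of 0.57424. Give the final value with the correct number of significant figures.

9.799 mol − 8.1 mol = 1.699 mol; the difference is limited to 1 decimal place (2 s.f.).
Carrying full precision, 1.699 × 0.57424 = 0.97563376 mol; 0.57424 has 5 s.f., so the result keeps min(2, 5) = 2 s.f.
Rounded to 2 significant figures: 9.8 × 10⁻¹ mol.

9.8 × 10⁻¹ mol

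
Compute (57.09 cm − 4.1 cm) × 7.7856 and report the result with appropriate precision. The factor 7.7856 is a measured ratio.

57.09 cm − 4.1 cm = 52.99 cm; the difference is limited to 1 decimal place (3 s.f.).
Carrying full precision, 52.99 × 7.7856 = 412.558944 cm; 7.7856 has 5 s.f., so the result keeps min(3, 5) = 3 s.f.
Rounded to 3 significant figures: 413 cm.

413 cm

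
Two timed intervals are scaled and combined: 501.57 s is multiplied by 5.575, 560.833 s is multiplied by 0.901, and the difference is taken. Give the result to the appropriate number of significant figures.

2291 s

501.57 × 5.575 = 2796.25275 → 2796 s (4 s.f., last digit at the 10^0 place).
560.833 × 0.901 = 505.310533 → 5.05 × 10^2 s (3 s.f., last digit at the 10^0 place).
Difference: 2290.942217 s; keep the coarser place, 10^0.
Result: 2291 s.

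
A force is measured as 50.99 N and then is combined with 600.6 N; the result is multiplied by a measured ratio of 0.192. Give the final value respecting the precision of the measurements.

125 N

50.99 N + 600.6 N = 651.59 N; the sum is limited to 1 decimal place (4 s.f.).
Carrying full precision, 651.59 × 0.192 = 125.10528 N; 0.192 has 3 s.f., so the result keeps min(4, 3) = 3 s.f.
Rounded to 3 significant figures: 125 N.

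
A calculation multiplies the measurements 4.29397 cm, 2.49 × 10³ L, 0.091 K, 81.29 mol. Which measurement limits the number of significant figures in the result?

4.29397 cm → 6 s.f.; 2.49 × 10³ L → 3 s.f.; 0.091 K → 2 s.f.; 81.29 mol → 4 s.f.
The fewest is 2 significant figures, from 0.091 K.

0.091 K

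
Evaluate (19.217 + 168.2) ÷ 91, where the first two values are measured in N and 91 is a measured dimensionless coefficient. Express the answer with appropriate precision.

2.1 N

19.217 N + 168.2 N = 187.417 N; the sum is limited to 1 decimal place (4 s.f.).
Carrying full precision, 187.417 ÷ 91 = 2.05952747253… N; 91 has 2 s.f., so the result keeps min(4, 2) = 2 s.f.
Rounded to 2 significant figures: 2.1 N.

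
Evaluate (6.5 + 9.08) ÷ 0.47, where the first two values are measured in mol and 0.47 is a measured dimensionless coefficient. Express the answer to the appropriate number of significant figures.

33 mol

6.5 mol + 9.08 mol = 15.58 mol; the sum is limited to 1 decimal place (3 s.f.).
Carrying full precision, 15.58 ÷ 0.47 = 33.1489361702… mol; 0.47 has 2 s.f., so the result keeps min(3, 2) = 2 s.f.
Rounded to 2 significant figures: 33 mol.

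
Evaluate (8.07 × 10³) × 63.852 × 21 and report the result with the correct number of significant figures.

1.1 × 10⁷

(8.07 × 10³) × 63.852 × 21 = 10820998.44
Multiplication/division keeps the fewest significant figures: 8.07 × 10³ → 3 s.f., 63.852 → 5 s.f., 21 → 2 s.f.; limit is 2.
Rounded to 2 significant figures: 1.1 × 10⁷.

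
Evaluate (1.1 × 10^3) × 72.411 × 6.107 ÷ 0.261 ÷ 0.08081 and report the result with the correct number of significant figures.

2.3 × 10^7

(1.1 × 10^3) × 72.411 × 6.107 ÷ 0.261 ÷ 0.08081 = 23063198.4633…
Multiplication/division keeps the fewest significant figures: 1.1 × 10^3 → 2 s.f., 72.411 → 5 s.f., 6.107 → 4 s.f., 0.261 → 3 s.f., 0.08081 → 4 s.f.; limit is 2.
Rounded to 2 significant figures: 2.3 × 10^7.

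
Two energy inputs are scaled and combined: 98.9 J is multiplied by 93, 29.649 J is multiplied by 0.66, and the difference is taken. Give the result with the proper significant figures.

98.9 × 93 = 9197.7 → 9.2 × 10³ J (2 s.f., last digit at the 10^2 place).
29.649 × 0.66 = 19.56834 → 2.0 × 10¹ J (2 s.f., last digit at the 10^0 place).
Difference: 9178.13166 J; keep the coarser place, 10^2.
Result: 9.2 × 10³ J.

9.2 × 10³ J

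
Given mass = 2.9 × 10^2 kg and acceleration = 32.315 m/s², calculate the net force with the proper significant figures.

9.4 × 10^3 N

net force = 2.9 × 10^2 kg × 32.315 m/s² = 9371.35 N.
2.9 × 10^2 has 2 significant figures; 32.315 has 5.
Division/multiplication keeps the fewest: 2 significant figures.
Rounded: 9.4 × 10^3 N.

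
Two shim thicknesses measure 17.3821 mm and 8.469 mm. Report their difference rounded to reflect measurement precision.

17.3821 mm − 8.469 mm = 8.9131 mm.
Addition/subtraction keeps the fewest decimal places: 17.3821 → 4 decimal places, 8.469 → 3 decimal places; limit is 3.
Rounded to 3 decimal places: 8.913 mm.

8.913 mm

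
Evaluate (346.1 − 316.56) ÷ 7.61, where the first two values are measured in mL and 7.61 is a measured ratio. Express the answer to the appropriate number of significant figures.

3.88 mL

346.1 mL − 316.56 mL = 29.54 mL; the difference is limited to 1 decimal place (3 s.f.).
Carrying full precision, 29.54 ÷ 7.61 = 3.88173455979… mL; 7.61 has 3 s.f., so the result keeps min(3, 3) = 3 s.f.
Rounded to 3 significant figures: 3.88 mL.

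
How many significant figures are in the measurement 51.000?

5

51.000: trailing zeros after a decimal point are significant.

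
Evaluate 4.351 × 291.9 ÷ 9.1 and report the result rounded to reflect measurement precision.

4.351 × 291.9 ÷ 9.1 = 139.566692308…
Multiplication/division keeps the fewest significant figures: 4.351 → 4 s.f., 291.9 → 4 s.f., 9.1 → 2 s.f.; limit is 2.
Rounded to 2 significant figures: 1.4 × 10^2.

1.4 × 10^2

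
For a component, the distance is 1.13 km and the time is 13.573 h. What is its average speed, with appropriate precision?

average speed = 1.13 km ÷ 13.573 h = 0.0832535180137… km/h.
1.13 has 3 significant figures; 13.573 has 5.
Division/multiplication keeps the fewest: 3 significant figures.
Rounded: 0.0833 km/h.

0.0833 km/h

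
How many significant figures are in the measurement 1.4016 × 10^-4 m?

1.4016 × 10^-4: in scientific notation every digit of the coefficient is significant.

5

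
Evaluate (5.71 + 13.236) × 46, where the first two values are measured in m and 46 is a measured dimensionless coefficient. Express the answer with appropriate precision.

5.71 m + 13.236 m = 18.946 m; the sum is limited to 2 decimal places (4 s.f.).
Carrying full precision, 18.946 × 46 = 871.516 m; 46 has 2 s.f., so the result keeps min(4, 2) = 2 s.f.
Rounded to 2 significant figures: 8.7 × 10² m.

8.7 × 10² m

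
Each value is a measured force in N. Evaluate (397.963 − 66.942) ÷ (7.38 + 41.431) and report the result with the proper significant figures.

397.963 − 66.942 = 331.021, limited to 3 d.p. → 6 s.f.; 7.38 + 41.431 = 48.811, limited to 2 d.p. → 4 s.f.
Carrying full precision, 331.021 ÷ 48.811 = 6.78168855381…; keep min(6, 4) = 4 s.f.
Rounded to 4 significant figures: 6.782.

6.782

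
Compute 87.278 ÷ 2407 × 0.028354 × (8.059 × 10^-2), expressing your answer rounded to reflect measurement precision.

87.278 ÷ 2407 × 0.028354 × (8.059 × 10^-2) = 0.0000828560425439…
Multiplication/division keeps the fewest significant figures: 87.278 → 5 s.f., 2407 → 4 s.f., 0.028354 → 5 s.f., 8.059 × 10^-2 → 4 s.f.; limit is 4.
Rounded to 4 significant figures: 8.286 × 10^-5.

8.286 × 10^-5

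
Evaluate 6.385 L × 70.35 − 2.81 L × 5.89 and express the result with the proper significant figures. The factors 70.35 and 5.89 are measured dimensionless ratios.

432.6 L

6.385 × 70.35 = 449.18475 → 449.2 L (4 s.f., last digit at the 10^-1 place).
2.81 × 5.89 = 16.5509 → 16.6 L (3 s.f., last digit at the 10^-1 place).
Difference: 432.63385 L; keep the coarser place, 10^-1.
Result: 432.6 L.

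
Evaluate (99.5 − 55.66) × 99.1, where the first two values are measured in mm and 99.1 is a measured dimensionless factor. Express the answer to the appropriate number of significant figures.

99.5 mm − 55.66 mm = 43.84 mm; the difference is limited to 1 decimal place (3 s.f.).
Carrying full precision, 43.84 × 99.1 = 4344.544 mm; 99.1 has 3 s.f., so the result keeps min(3, 3) = 3 s.f.
Rounded to 3 significant figures: 4.34 × 10^3 mm.

4.34 × 10^3 mm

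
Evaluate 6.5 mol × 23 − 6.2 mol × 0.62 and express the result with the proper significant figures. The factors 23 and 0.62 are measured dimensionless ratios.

1.5 × 10^2 mol

6.5 × 23 = 149.5 → 1.5 × 10^2 mol (2 s.f., last digit at the 10^1 place).
6.2 × 0.62 = 3.844 → 3.8 mol (2 s.f., last digit at the 10^-1 place).
Difference: 145.656 mol; keep the coarser place, 10^1.
Result: 1.5 × 10^2 mol.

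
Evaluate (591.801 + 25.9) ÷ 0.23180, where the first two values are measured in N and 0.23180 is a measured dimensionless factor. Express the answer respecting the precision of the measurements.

591.801 N + 25.9 N = 617.701 N; the sum is limited to 1 decimal place (4 s.f.).
Carrying full precision, 617.701 ÷ 0.23180 = 2664.80155306… N; 0.23180 has 5 s.f., so the result keeps min(4, 5) = 4 s.f.
Rounded to 4 significant figures: 2665 N.

2665 N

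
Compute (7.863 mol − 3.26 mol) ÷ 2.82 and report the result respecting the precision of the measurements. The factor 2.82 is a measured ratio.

1.63 mol

7.863 mol − 3.26 mol = 4.603 mol; the difference is limited to 2 decimal places (3 s.f.).
Carrying full precision, 4.603 ÷ 2.82 = 1.63226950355… mol; 2.82 has 3 s.f., so the result keeps min(3, 3) = 3 s.f.
Rounded to 3 significant figures: 1.63 mol.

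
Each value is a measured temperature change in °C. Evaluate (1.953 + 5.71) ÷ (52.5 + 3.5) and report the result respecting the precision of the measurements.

1.953 + 5.71 = 7.663, limited to 2 d.p. → 3 s.f.; 52.5 + 3.5 = 56.0, limited to 1 d.p. → 3 s.f.
Carrying full precision, 7.663 ÷ 56.0 = 0.136839285714…; keep min(3, 3) = 3 s.f.
Rounded to 3 significant figures: 0.137.

0.137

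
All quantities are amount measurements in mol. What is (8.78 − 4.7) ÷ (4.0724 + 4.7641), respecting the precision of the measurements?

8.78 − 4.7 = 4.08, limited to 1 d.p. → 2 s.f.; 4.0724 + 4.7641 = 8.8365, limited to 4 d.p. → 5 s.f.
Carrying full precision, 4.08 ÷ 8.8365 = 0.461721269733…; keep min(2, 5) = 2 s.f.
Rounded to 2 significant figures: 0.46.

0.46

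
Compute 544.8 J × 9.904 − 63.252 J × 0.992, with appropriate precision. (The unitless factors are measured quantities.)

5.333 × 10^3 J

544.8 × 9.904 = 5395.6992 → 5396 J (4 s.f., last digit at the 10^0 place).
63.252 × 0.992 = 62.745984 → 62.7 J (3 s.f., last digit at the 10^-1 place).
Difference: 5332.953216 J; keep the coarser place, 10^0.
Result: 5.333 × 10^3 J.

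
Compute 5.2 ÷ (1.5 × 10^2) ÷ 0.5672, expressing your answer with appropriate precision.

5.2 ÷ (1.5 × 10^2) ÷ 0.5672 = 0.0611189468735…
Multiplication/division keeps the fewest significant figures: 5.2 → 2 s.f., 1.5 × 10^2 → 2 s.f., 0.5672 → 4 s.f.; limit is 2.
Rounded to 2 significant figures: 0.061.

0.061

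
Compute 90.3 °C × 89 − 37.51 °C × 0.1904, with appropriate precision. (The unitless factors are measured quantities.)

90.3 × 89 = 8036.7 → 8.0 × 10^3 °C (2 s.f., last digit at the 10^2 place).
37.51 × 0.1904 = 7.141904 → 7.142 °C (4 s.f., last digit at the 10^-3 place).
Difference: 8029.558096 °C; keep the coarser place, 10^2.
Result: 8.0 × 10^3 °C.

8.0 × 10^3 °C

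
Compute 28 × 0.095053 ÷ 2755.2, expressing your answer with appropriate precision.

9.7 × 10^-4

28 × 0.095053 ÷ 2755.2 = 0.000965985772358…
Multiplication/division keeps the fewest significant figures: 28 → 2 s.f., 0.095053 → 5 s.f., 2755.2 → 5 s.f.; limit is 2.
Rounded to 2 significant figures: 9.7 × 10^-4.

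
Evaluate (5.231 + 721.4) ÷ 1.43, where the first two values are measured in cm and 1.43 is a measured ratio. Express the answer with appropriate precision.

5.231 cm + 721.4 cm = 726.631 cm; the sum is limited to 1 decimal place (4 s.f.).
Carrying full precision, 726.631 ÷ 1.43 = 508.133566434… cm; 1.43 has 3 s.f., so the result keeps min(4, 3) = 3 s.f.
Rounded to 3 significant figures: 5.08 × 10² cm.

5.08 × 10² cm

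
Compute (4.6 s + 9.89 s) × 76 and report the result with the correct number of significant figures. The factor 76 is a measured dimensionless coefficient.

4.6 s + 9.89 s = 14.49 s; the sum is limited to 1 decimal place (3 s.f.).
Carrying full precision, 14.49 × 76 = 1101.24 s; 76 has 2 s.f., so the result keeps min(3, 2) = 2 s.f.
Rounded to 2 significant figures: 1.1 × 10^3 s.

1.1 × 10^3 s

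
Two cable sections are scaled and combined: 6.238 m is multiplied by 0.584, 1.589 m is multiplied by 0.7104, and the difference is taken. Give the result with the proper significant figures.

2.51 m

6.238 × 0.584 = 3.642992 → 3.64 m (3 s.f., last digit at the 10^-2 place).
1.589 × 0.7104 = 1.1288256 → 1.129 m (4 s.f., last digit at the 10^-3 place).
Difference: 2.5141664 m; keep the coarser place, 10^-2.
Result: 2.51 m.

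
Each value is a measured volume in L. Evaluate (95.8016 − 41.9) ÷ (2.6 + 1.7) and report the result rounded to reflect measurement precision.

13

95.8016 − 41.9 = 53.9016, limited to 1 d.p. → 3 s.f.; 2.6 + 1.7 = 4.3, limited to 1 d.p. → 2 s.f.
Carrying full precision, 53.9016 ÷ 4.3 = 12.535255814…; keep min(3, 2) = 2 s.f.
Rounded to 2 significant figures: 13.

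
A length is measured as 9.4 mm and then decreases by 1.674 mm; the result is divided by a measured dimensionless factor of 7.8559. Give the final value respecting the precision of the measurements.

0.98 mm

9.4 mm − 1.674 mm = 7.726 mm; the difference is limited to 1 decimal place (2 s.f.).
Carrying full precision, 7.726 ÷ 7.8559 = 0.983464657137… mm; 7.8559 has 5 s.f., so the result keeps min(2, 5) = 2 s.f.
Rounded to 2 significant figures: 0.98 mm.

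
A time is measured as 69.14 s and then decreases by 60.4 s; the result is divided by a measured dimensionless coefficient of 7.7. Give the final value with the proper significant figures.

69.14 s − 60.4 s = 8.74 s; the difference is limited to 1 decimal place (2 s.f.).
Carrying full precision, 8.74 ÷ 7.7 = 1.13506493506… s; 7.7 has 2 s.f., so the result keeps min(2, 2) = 2 s.f.
Rounded to 2 significant figures: 1.1 s.

1.1 s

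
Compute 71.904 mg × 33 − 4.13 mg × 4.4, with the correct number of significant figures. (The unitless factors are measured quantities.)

2.4 × 10³ mg

71.904 × 33 = 2372.832 → 2.4 × 10³ mg (2 s.f., last digit at the 10^2 place).
4.13 × 4.4 = 18.172 → 18 mg (2 s.f., last digit at the 10^0 place).
Difference: 2354.66 mg; keep the coarser place, 10^2.
Result: 2.4 × 10³ mg.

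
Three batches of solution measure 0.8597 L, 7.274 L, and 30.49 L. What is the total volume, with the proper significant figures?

38.62 L

0.8597 L + 7.274 L + 30.49 L = 38.6237 L.
Addition/subtraction keeps the fewest decimal places: 0.8597 → 4 decimal places, 7.274 → 3 decimal places, 30.49 → 2 decimal places; limit is 2.
Rounded to 2 decimal places: 38.62 L.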